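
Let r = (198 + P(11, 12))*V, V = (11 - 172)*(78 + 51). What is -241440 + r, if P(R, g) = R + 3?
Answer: -4644468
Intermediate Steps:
V = -20769 (V = -161*129 = -20769)
P(R, g) = 3 + R
r = -4403028 (r = (198 + (3 + 11))*(-20769) = (198 + 14)*(-20769) = 212*(-20769) = -4403028)
-241440 + r = -241440 - 4403028 = -4644468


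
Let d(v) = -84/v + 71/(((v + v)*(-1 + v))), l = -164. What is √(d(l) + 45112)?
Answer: √33033349295430/27060 ≈ 212.40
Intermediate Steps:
d(v) = -84/v + 71/(2*v*(-1 + v)) (d(v) = -84/v + 71/(((2*v)*(-1 + v))) = -84/v + 71/((2*v*(-1 + v))) = -84/v + 71*(1/(2*v*(-1 + v))) = -84/v + 71/(2*v*(-1 + v)))
√(d(l) + 45112) = √((½)*(239 - 168*(-164))/(-164*(-1 - 164)) + 45112) = √((½)*(-1/164)*(239 + 27552)/(-165) + 45112) = √((½)*(-1/164)*(-1/165)*27791 + 45112) = √(27791/54120 + 45112) = √(2441489231/54120) = √33033349295430/27060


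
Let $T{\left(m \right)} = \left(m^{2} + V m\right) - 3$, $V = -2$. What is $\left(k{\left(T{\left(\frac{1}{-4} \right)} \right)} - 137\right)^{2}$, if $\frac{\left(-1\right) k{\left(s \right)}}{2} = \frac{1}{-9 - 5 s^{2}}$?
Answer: $\frac{1841505994441}{98188281} \approx 18755.0$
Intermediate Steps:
$T{\left(m \right)} = -3 + m^{2} - 2 m$ ($T{\left(m \right)} = \left(m^{2} - 2 m\right) - 3 = -3 + m^{2} - 2 m$)
$k{\left(s \right)} = - \frac{2}{-9 - 5 s^{2}}$
$\left(k{\left(T{\left(\frac{1}{-4} \right)} \right)} - 137\right)^{2} = \left(\frac{2}{9 + 5 \left(-3 + \left(\frac{1}{-4}\right)^{2} - \frac{2}{-4}\right)^{2}} - 137\right)^{2} = \left(\frac{2}{9 + 5 \left(-3 + \left(- \frac{1}{4}\right)^{2} - - \frac{1}{2}\right)^{2}} - 137\right)^{2} = \left(\frac{2}{9 + 5 \left(-3 + \frac{1}{16} + \frac{1}{2}\right)^{2}} - 137\right)^{2} = \left(\frac{2}{9 + 5 \left(- \frac{39}{16}\right)^{2}} - 137\right)^{2} = \left(\frac{2}{9 + 5 \cdot \frac{1521}{256}} - 137\right)^{2} = \left(\frac{2}{9 + \frac{7605}{256}} - 137\right)^{2} = \left(\frac{2}{\frac{9909}{256}} - 137\right)^{2} = \left(2 \cdot \frac{256}{9909} - 137\right)^{2} = \left(\frac{512}{9909} - 137\right)^{2} = \left(- \frac{1357021}{9909}\right)^{2} = \frac{1841505994441}{98188281}$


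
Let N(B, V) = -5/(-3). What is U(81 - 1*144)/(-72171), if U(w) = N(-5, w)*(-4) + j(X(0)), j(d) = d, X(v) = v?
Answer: 20/216513 ≈ 9.2373e-5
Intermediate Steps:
N(B, V) = 5/3 (N(B, V) = -5*(-1/3) = 5/3)
U(w) = -20/3 (U(w) = (5/3)*(-4) + 0 = -20/3 + 0 = -20/3)
U(81 - 1*144)/(-72171) = -20/3/(-72171) = -20/3*(-1/72171) = 20/216513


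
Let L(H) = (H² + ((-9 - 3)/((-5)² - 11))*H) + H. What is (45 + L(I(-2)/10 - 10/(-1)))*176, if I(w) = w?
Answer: 626736/25 ≈ 25069.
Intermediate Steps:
L(H) = H² + H/7 (L(H) = (H² + (-12/(25 - 11))*H) + H = (H² + (-12/14)*H) + H = (H² + (-12*1/14)*H) + H = (H² - 6*H/7) + H = H² + H/7)
(45 + L(I(-2)/10 - 10/(-1)))*176 = (45 + (-2/10 - 10/(-1))*(⅐ + (-2/10 - 10/(-1))))*176 = (45 + (-2*⅒ - 10*(-1))*(⅐ + (-2*⅒ - 10*(-1))))*176 = (45 + (-⅕ + 10)*(⅐ + (-⅕ + 10)))*176 = (45 + 49*(⅐ + 49/5)/5)*176 = (45 + (49/5)*(348/35))*176 = (45 + 2436/25)*176 = (3561/25)*176 = 626736/25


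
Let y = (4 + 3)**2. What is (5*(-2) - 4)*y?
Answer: -686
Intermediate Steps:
y = 49 (y = 7**2 = 49)
(5*(-2) - 4)*y = (5*(-2) - 4)*49 = (-10 - 4)*49 = -14*49 = -686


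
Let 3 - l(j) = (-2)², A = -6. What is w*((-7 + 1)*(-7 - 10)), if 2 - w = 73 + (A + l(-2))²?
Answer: -12240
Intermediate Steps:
l(j) = -1 (l(j) = 3 - 1*(-2)² = 3 - 1*4 = 3 - 4 = -1)
w = -120 (w = 2 - (73 + (-6 - 1)²) = 2 - (73 + (-7)²) = 2 - (73 + 49) = 2 - 1*122 = 2 - 122 = -120)
w*((-7 + 1)*(-7 - 10)) = -120*(-7 + 1)*(-7 - 10) = -(-720)*(-17) = -120*102 = -12240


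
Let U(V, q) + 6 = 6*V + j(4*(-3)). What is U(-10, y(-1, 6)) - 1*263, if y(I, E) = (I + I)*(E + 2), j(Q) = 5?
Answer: -324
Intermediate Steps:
y(I, E) = 2*I*(2 + E) (y(I, E) = (2*I)*(2 + E) = 2*I*(2 + E))
U(V, q) = -1 + 6*V (U(V, q) = -6 + (6*V + 5) = -6 + (5 + 6*V) = -1 + 6*V)
U(-10, y(-1, 6)) - 1*263 = (-1 + 6*(-10)) - 1*263 = (-1 - 60) - 263 = -61 - 263 = -324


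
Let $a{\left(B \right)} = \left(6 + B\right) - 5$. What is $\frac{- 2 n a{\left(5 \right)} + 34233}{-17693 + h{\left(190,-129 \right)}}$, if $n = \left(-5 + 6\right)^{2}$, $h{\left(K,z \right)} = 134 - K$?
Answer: $- \frac{34221}{17749} \approx -1.9281$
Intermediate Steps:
$a{\left(B \right)} = 1 + B$
$n = 1$ ($n = 1^{2} = 1$)
$\frac{- 2 n a{\left(5 \right)} + 34233}{-17693 + h{\left(190,-129 \right)}} = \frac{\left(-2\right) 1 \left(1 + 5\right) + 34233}{-17693 + \left(134 - 190\right)} = \frac{\left(-2\right) 6 + 34233}{-17693 + \left(134 - 190\right)} = \frac{-12 + 34233}{-17693 - 56} = \frac{34221}{-17749} = 34221 \left(- \frac{1}{17749}\right) = - \frac{34221}{17749}$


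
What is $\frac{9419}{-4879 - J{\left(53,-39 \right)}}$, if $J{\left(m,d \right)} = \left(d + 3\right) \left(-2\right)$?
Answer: $- \frac{9419}{4951} \approx -1.9024$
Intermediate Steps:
$J{\left(m,d \right)} = -6 - 2 d$ ($J{\left(m,d \right)} = \left(3 + d\right) \left(-2\right) = -6 - 2 d$)
$\frac{9419}{-4879 - J{\left(53,-39 \right)}} = \frac{9419}{-4879 - \left(-6 - -78\right)} = \frac{9419}{-4879 - \left(-6 + 78\right)} = \frac{9419}{-4879 - 72} = \frac{9419}{-4951} = 9419 \left(- \frac{1}{4951}\right) = - \frac{9419}{4951}$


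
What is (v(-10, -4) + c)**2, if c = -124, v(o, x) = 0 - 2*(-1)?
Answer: 14884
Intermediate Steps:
v(o, x) = 2 (v(o, x) = 0 + 2 = 2)
(v(-10, -4) + c)**2 = (2 - 124)**2 = (-122)**2 = 14884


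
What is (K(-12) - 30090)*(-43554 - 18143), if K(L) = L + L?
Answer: 1857943458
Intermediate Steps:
K(L) = 2*L
(K(-12) - 30090)*(-43554 - 18143) = (2*(-12) - 30090)*(-43554 - 18143) = (-24 - 30090)*(-61697) = -30114*(-61697) = 1857943458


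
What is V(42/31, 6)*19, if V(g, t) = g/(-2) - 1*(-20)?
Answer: 11381/31 ≈ 367.13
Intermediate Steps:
V(g, t) = 20 - g/2 (V(g, t) = g*(-1/2) + 20 = -g/2 + 20 = 20 - g/2)
V(42/31, 6)*19 = (20 - 21/31)*19 = (599/31)*19 = 11381/31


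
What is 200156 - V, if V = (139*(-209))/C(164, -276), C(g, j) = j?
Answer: 55214005/276 ≈ 2.0005e+5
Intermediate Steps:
V = 29051/276 (V = (139*(-209))/(-276) = -29051*(-1/276) = 29051/276 ≈ 105.26)
200156 - V = 200156 - 1*29051/276 = 200156 - 29051/276 = 55214005/276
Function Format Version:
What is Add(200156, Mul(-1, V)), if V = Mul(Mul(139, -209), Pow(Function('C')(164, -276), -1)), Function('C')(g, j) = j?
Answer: Rational(55214005, 276) ≈ 2.0005e+5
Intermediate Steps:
V = Rational(29051, 276) (V = Mul(Mul(139, -209), Pow(-276, -1)) = Mul(-29051, Rational(-1, 276)) = Rational(29051, 276) ≈ 105.26)
Add(200156, Mul(-1, V)) = Add(200156, Mul(-1, Rational(29051, 276))) = Add(200156, Rational(-29051, 276)) = Rational(55214005, 276)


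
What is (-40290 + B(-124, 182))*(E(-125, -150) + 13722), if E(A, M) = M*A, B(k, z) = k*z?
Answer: -2041124976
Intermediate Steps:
E(A, M) = A*M
(-40290 + B(-124, 182))*(E(-125, -150) + 13722) = (-40290 - 124*182)*(-125*(-150) + 13722) = (-40290 - 22568)*(18750 + 13722) = -62858*32472 = -2041124976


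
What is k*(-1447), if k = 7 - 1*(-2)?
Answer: -13023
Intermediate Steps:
k = 9 (k = 7 + 2 = 9)
k*(-1447) = 9*(-1447) = -13023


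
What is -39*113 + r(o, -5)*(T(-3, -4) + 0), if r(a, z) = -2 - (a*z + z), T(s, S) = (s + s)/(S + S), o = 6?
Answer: -17529/4 ≈ -4382.3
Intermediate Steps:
T(s, S) = s/S (T(s, S) = (2*s)/((2*S)) = (2*s)*(1/(2*S)) = s/S)
r(a, z) = -2 - z - a*z (r(a, z) = -2 - (z + a*z) = -2 + (-z - a*z) = -2 - z - a*z)
-39*113 + r(o, -5)*(T(-3, -4) + 0) = -39*113 + (-2 - 1*(-5) - 1*6*(-5))*(-3/(-4) + 0) = -4407 + (-2 + 5 + 30)*(-3*(-1/4) + 0) = -4407 + 33*(3/4 + 0) = -4407 + 33*(3/4) = -4407 + 99/4 = -17529/4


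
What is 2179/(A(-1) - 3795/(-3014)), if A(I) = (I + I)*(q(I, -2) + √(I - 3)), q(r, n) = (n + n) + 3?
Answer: 533162078/1998665 + 654362416*I/1998665 ≈ 266.76 + 327.4*I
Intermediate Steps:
q(r, n) = 3 + 2*n (q(r, n) = 2*n + 3 = 3 + 2*n)
A(I) = 2*I*(-1 + √(-3 + I)) (A(I) = (I + I)*((3 + 2*(-2)) + √(I - 3)) = (2*I)*((3 - 4) + √(-3 + I)) = (2*I)*(-1 + √(-3 + I)) = 2*I*(-1 + √(-3 + I)))
2179/(A(-1) - 3795/(-3014)) = 2179/(2*(-1)*(-1 + √(-3 - 1)) - 3795/(-3014)) = 2179/(2*(-1)*(-1 + √(-4)) - 3795*(-1/3014)) = 2179/(2*(-1)*(-1 + 2*I) + 345/274) = 2179/((2 - 4*I) + 345/274) = 2179/(893/274 - 4*I) = (75076*(893/274 + 4*I)/1998665)*2179 = 163590604*(893/274 + 4*I)/1998665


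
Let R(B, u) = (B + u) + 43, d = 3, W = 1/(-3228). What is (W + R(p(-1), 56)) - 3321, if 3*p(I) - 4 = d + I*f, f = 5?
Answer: -3466155/1076 ≈ -3221.3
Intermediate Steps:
W = -1/3228 ≈ -0.00030979
p(I) = 7/3 + 5*I/3 (p(I) = 4/3 + (3 + I*5)/3 = 4/3 + (3 + 5*I)/3 = 4/3 + (1 + 5*I/3) = 7/3 + 5*I/3)
R(B, u) = 43 + B + u
(W + R(p(-1), 56)) - 3321 = (-1/3228 + (43 + (7/3 + (5/3)*(-1)) + 56)) - 3321 = (-1/3228 + (43 + (7/3 - 5/3) + 56)) - 3321 = (-1/3228 + (43 + 2/3 + 56)) - 3321 = (-1/3228 + 299/3) - 3321 = 107241/1076 - 3321 = -3466155/1076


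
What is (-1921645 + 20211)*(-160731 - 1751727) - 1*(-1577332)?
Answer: 3636414242104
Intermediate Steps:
(-1921645 + 20211)*(-160731 - 1751727) - 1*(-1577332) = -1901434*(-1912458) + 1577332 = 3636412664772 + 1577332 = 3636414242104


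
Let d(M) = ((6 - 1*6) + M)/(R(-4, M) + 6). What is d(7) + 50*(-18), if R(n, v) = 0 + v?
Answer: -11693/13 ≈ -899.46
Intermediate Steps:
R(n, v) = v
d(M) = M/(6 + M) (d(M) = ((6 - 1*6) + M)/(M + 6) = ((6 - 6) + M)/(6 + M) = (0 + M)/(6 + M) = M/(6 + M))
d(7) + 50*(-18) = 7/(6 + 7) + 50*(-18) = 7/13 - 900 = -11693/13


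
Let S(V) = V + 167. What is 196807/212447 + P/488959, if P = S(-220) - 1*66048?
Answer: 82187594766/103877872673 ≈ 0.79119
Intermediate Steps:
S(V) = 167 + V
P = -66101 (P = (167 - 220) - 1*66048 = -53 - 66048 = -66101)
196807/212447 + P/488959 = 196807/212447 - 66101/488959 = 82187594766/103877872673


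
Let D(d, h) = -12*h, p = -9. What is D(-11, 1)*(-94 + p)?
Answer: 1236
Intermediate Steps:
D(-11, 1)*(-94 + p) = (-12*1)*(-94 - 9) = -12*(-103) = 1236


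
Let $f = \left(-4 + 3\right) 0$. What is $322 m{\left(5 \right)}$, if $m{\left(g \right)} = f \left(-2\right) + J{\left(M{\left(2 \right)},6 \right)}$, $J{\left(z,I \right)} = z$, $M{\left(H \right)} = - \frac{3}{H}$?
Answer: $-483$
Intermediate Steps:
$f = 0$ ($f = \left(-1\right) 0 = 0$)
$m{\left(g \right)} = - \frac{3}{2}$ ($m{\left(g \right)} = 0 \left(-2\right) - \frac{3}{2} = 0 - \frac{3}{2} = - \frac{3}{2}$)
$322 m{\left(5 \right)} = 322 \left(- \frac{3}{2}\right) = -483$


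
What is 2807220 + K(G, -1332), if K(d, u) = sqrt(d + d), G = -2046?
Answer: 2807220 + 2*I*sqrt(1023) ≈ 2.8072e+6 + 63.969*I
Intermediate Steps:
K(d, u) = sqrt(2)*sqrt(d) (K(d, u) = sqrt(2*d) = sqrt(2)*sqrt(d))
2807220 + K(G, -1332) = 2807220 + sqrt(2)*sqrt(-2046) = 2807220 + sqrt(2)*(I*sqrt(2046)) = 2807220 + 2*I*sqrt(1023)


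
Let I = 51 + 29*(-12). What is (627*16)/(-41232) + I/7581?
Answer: -613184/2170693 ≈ -0.28248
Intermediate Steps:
I = -297 (I = 51 - 348 = -297)
(627*16)/(-41232) + I/7581 = (627*16)/(-41232) - 297/7581 = 10032*(-1/41232) - 297*1/7581 = -209/859 - 99/2527 = -613184/2170693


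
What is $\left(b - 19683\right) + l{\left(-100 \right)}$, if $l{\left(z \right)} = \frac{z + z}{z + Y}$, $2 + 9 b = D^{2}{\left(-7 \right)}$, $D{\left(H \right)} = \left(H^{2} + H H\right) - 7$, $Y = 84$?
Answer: $- \frac{337511}{18} \approx -18751.0$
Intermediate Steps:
$D{\left(H \right)} = -7 + 2 H^{2}$ ($D{\left(H \right)} = \left(H^{2} + H^{2}\right) - 7 = 2 H^{2} - 7 = -7 + 2 H^{2}$)
$b = \frac{8279}{9}$ ($b = - \frac{2}{9} + \frac{\left(-7 + 2 \left(-7\right)^{2}\right)^{2}}{9} = - \frac{2}{9} + \frac{\left(-7 + 2 \cdot 49\right)^{2}}{9} = - \frac{2}{9} + \frac{\left(-7 + 98\right)^{2}}{9} = - \frac{2}{9} + \frac{91^{2}}{9} = - \frac{2}{9} + \frac{1}{9} \cdot 8281 = - \frac{2}{9} + \frac{8281}{9} = \frac{8279}{9} \approx 919.89$)
$l{\left(z \right)} = \frac{2 z}{84 + z}$ ($l{\left(z \right)} = \frac{z + z}{z + 84} = \frac{2 z}{84 + z}$)
$\left(b - 19683\right) + l{\left(-100 \right)} = \left(\frac{8279}{9} - 19683\right) + 2 \left(-100\right) \frac{1}{84 - 100} = - \frac{168868}{9} + 2 \left(-100\right) \frac{1}{-16} = - \frac{168868}{9} + 2 \left(-100\right) \left(- \frac{1}{16}\right) = - \frac{168868}{9} + \frac{25}{2} = - \frac{337511}{18}$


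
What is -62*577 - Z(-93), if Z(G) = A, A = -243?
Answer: -35531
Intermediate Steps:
Z(G) = -243
-62*577 - Z(-93) = -62*577 - 1*(-243) = -35774 + 243 = -35531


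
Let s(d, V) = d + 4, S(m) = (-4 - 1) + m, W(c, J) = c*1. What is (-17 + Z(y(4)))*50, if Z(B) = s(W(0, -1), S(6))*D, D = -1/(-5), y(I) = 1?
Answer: -810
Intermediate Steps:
W(c, J) = c
D = 1/5 (D = -1*(-1/5) = 1/5 ≈ 0.20000)
S(m) = -5 + m
s(d, V) = 4 + d
Z(B) = 4/5 (Z(B) = (4 + 0)*(1/5) = 4*(1/5) = 4/5)
(-17 + Z(y(4)))*50 = (-17 + 4/5)*50 = -81/5*50 = -810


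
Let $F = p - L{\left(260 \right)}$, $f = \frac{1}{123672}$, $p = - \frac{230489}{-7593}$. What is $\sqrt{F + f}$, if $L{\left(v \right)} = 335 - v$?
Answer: $\frac{i \sqrt{1093541706381449514}}{156506916} \approx 6.6817 i$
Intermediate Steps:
$p = \frac{230489}{7593}$ ($p = \left(-230489\right) \left(- \frac{1}{7593}\right) = \frac{230489}{7593} \approx 30.355$)
$f = \frac{1}{123672} \approx 8.0859 \cdot 10^{-6}$
$F = - \frac{338986}{7593}$ ($F = \frac{230489}{7593} - \left(335 - 260\right) = \frac{230489}{7593} - 75 = - \frac{338986}{7593} \approx -44.645$)
$\sqrt{F + f} = \sqrt{- \frac{338986}{7593} + \frac{1}{123672}} = \sqrt{- \frac{13974356333}{313013832}} = \frac{i \sqrt{1093541706381449514}}{156506916}$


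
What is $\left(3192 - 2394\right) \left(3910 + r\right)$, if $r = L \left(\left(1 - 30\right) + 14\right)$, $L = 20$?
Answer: $2880780$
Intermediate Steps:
$r = -300$ ($r = 20 \left(\left(1 - 30\right) + 14\right) = 20 \left(-29 + 14\right) = 20 \left(-15\right) = -300$)
$\left(3192 - 2394\right) \left(3910 + r\right) = \left(3192 - 2394\right) \left(3910 - 300\right) = 798 \cdot 3610 = 2880780$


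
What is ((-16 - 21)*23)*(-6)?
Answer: 5106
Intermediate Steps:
((-16 - 21)*23)*(-6) = -37*23*(-6) = -851*(-6) = 5106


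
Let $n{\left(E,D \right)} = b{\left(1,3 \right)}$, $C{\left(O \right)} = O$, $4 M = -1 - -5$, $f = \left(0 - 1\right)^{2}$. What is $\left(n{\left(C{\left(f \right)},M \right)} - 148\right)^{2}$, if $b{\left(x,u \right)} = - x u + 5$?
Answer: $21316$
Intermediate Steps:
$f = 1$ ($f = \left(-1\right)^{2} = 1$)
$M = 1$ ($M = \frac{-1 - -5}{4} = \frac{-1 + 5}{4} = \frac{1}{4} \cdot 4 = 1$)
$b{\left(x,u \right)} = 5 - u x$ ($b{\left(x,u \right)} = - u x + 5 = 5 - u x$)
$n{\left(E,D \right)} = 2$ ($n{\left(E,D \right)} = 5 - 3 \cdot 1 = 5 - 3 = 2$)
$\left(n{\left(C{\left(f \right)},M \right)} - 148\right)^{2} = \left(2 - 148\right)^{2} = \left(-146\right)^{2} = 21316$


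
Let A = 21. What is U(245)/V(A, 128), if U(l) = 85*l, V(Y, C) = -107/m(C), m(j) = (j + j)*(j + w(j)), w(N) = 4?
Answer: -703718400/107 ≈ -6.5768e+6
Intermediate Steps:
m(j) = 2*j*(4 + j) (m(j) = (j + j)*(j + 4) = (2*j)*(4 + j) = 2*j*(4 + j))
V(Y, C) = -107/(2*C*(4 + C)) (V(Y, C) = -107*1/(2*C*(4 + C)) = -107/(2*C*(4 + C)))
U(245)/V(A, 128) = (85*245)/((-107/2/(128*(4 + 128)))) = 20825/((-107/2*1/128/132)) = 20825/((-107/2*1/128*1/132)) = 20825/(-107/33792) = 20825*(-33792/107) = -703718400/107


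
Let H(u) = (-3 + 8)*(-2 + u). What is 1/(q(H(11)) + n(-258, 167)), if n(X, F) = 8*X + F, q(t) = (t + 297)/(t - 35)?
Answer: -5/9314 ≈ -0.00053683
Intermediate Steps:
H(u) = -10 + 5*u (H(u) = 5*(-2 + u) = -10 + 5*u)
q(t) = (297 + t)/(-35 + t)
n(X, F) = F + 8*X
1/(q(H(11)) + n(-258, 167)) = 1/((297 + (-10 + 5*11))/(-35 + (-10 + 5*11)) + (167 + 8*(-258))) = 1/((297 + (-10 + 55))/(-35 + (-10 + 55)) + (167 - 2064)) = 1/((297 + 45)/(-35 + 45) - 1897) = 1/(342/10 - 1897) = 1/((1/10)*342 - 1897) = 1/(171/5 - 1897) = 1/(-9314/5) = -5/9314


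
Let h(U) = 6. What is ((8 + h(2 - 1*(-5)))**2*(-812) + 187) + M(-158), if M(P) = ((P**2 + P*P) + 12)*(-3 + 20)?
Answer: 690015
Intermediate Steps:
M(P) = 204 + 34*P**2 (M(P) = ((P**2 + P**2) + 12)*17 = (2*P**2 + 12)*17 = (12 + 2*P**2)*17 = 204 + 34*P**2)
((8 + h(2 - 1*(-5)))**2*(-812) + 187) + M(-158) = ((8 + 6)**2*(-812) + 187) + (204 + 34*(-158)**2) = (14**2*(-812) + 187) + (204 + 34*24964) = (196*(-812) + 187) + (204 + 848776) = (-159152 + 187) + 848980 = -158965 + 848980 = 690015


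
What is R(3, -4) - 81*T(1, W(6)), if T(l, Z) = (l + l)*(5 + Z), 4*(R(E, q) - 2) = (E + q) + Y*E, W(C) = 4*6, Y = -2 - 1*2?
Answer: -18797/4 ≈ -4699.3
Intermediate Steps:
Y = -4 (Y = -2 - 2 = -4)
W(C) = 24
R(E, q) = 2 - 3*E/4 + q/4 (R(E, q) = 2 + ((E + q) - 4*E)/4 = 2 + (q - 3*E)/4 = 2 + (-3*E/4 + q/4) = 2 - 3*E/4 + q/4)
T(l, Z) = 2*l*(5 + Z) (T(l, Z) = (2*l)*(5 + Z) = 2*l*(5 + Z))
R(3, -4) - 81*T(1, W(6)) = (2 - 3/4*3 + (1/4)*(-4)) - 162*(5 + 24) = (2 - 9/4 - 1) - 162*29 = -5/4 - 81*58 = -5/4 - 4698 = -18797/4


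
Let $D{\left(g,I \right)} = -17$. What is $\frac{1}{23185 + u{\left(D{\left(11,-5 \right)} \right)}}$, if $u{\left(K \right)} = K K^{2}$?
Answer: $\frac{1}{18272} \approx 5.4729 \cdot 10^{-5}$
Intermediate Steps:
$u{\left(K \right)} = K^{3}$
$\frac{1}{23185 + u{\left(D{\left(11,-5 \right)} \right)}} = \frac{1}{23185 + \left(-17\right)^{3}} = \frac{1}{23185 - 4913} = \frac{1}{18272}$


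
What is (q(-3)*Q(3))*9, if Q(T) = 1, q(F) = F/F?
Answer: 9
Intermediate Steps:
q(F) = 1
(q(-3)*Q(3))*9 = (1*1)*9 = 1*9 = 9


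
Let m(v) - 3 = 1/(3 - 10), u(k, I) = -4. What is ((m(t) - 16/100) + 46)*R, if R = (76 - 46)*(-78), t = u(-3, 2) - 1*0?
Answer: -3988296/35 ≈ -1.1395e+5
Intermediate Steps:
t = -4 (t = -4 - 1*0 = -4 + 0 = -4)
m(v) = 20/7 (m(v) = 3 + 1/(3 - 10) = 3 + 1/(-7) = 3 - ⅐ = 20/7)
R = -2340 (R = 30*(-78) = -2340)
((m(t) - 16/100) + 46)*R = ((20/7 - 16/100) + 46)*(-2340) = ((20/7 - 16*1/100) + 46)*(-2340) = ((20/7 - 4/25) + 46)*(-2340) = (472/175 + 46)*(-2340) = (8522/175)*(-2340) = -3988296/35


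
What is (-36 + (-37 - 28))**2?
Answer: 10201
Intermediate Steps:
(-36 + (-37 - 28))**2 = (-36 - 65)**2 = (-101)**2 = 10201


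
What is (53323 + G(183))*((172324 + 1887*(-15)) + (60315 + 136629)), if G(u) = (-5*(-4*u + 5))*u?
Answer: 244991462464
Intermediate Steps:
G(u) = u*(-25 + 20*u) (G(u) = (-5*(5 - 4*u))*u = (-25 + 20*u)*u = u*(-25 + 20*u))
(53323 + G(183))*((172324 + 1887*(-15)) + (60315 + 136629)) = (53323 + 5*183*(-5 + 4*183))*((172324 + 1887*(-15)) + (60315 + 136629)) = (53323 + 5*183*(-5 + 732))*((172324 - 28305) + 196944) = (53323 + 5*183*727)*(144019 + 196944) = (53323 + 665205)*340963 = 718528*340963 = 244991462464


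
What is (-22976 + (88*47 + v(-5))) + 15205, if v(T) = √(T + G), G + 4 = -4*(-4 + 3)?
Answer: -3635 + I*√5 ≈ -3635.0 + 2.2361*I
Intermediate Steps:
G = 0 (G = -4 - 4*(-4 + 3) = -4 - 4*(-1) = -4 + 4 = 0)
v(T) = √T (v(T) = √(T + 0) = √T)
(-22976 + (88*47 + v(-5))) + 15205 = (-22976 + (88*47 + √(-5))) + 15205 = (-22976 + (4136 + I*√5)) + 15205 = (-18840 + I*√5) + 15205 = -3635 + I*√5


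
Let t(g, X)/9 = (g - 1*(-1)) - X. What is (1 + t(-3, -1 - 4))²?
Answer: 784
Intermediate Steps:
t(g, X) = 9 - 9*X + 9*g (t(g, X) = 9*((g - 1*(-1)) - X) = 9*((g + 1) - X) = 9*((1 + g) - X) = 9*(1 + g - X) = 9 - 9*X + 9*g)
(1 + t(-3, -1 - 4))² = (1 + (9 - 9*(-1 - 4) + 9*(-3)))² = (1 + (9 - 9*(-5) - 27))² = (1 + (9 + 45 - 27))² = (1 + 27)² = 28² = 784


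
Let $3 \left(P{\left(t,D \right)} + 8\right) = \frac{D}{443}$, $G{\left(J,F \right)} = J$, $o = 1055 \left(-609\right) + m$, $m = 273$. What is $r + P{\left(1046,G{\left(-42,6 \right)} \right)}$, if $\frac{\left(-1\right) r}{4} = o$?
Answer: $\frac{1138013826}{443} \approx 2.5689 \cdot 10^{6}$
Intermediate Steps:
$o = -642222$ ($o = 1055 \left(-609\right) + 273 = -642495 + 273 = -642222$)
$P{\left(t,D \right)} = -8 + \frac{D}{1329}$ ($P{\left(t,D \right)} = -8 + \frac{D \frac{1}{443}}{3} = -8 + \frac{\frac{1}{443} D}{3} = -8 + \frac{D}{1329}$)
$r = 2568888$ ($r = \left(-4\right) \left(-642222\right) = 2568888$)
$r + P{\left(1046,G{\left(-42,6 \right)} \right)} = 2568888 + \left(-8 + \frac{1}{1329} \left(-42\right)\right) = 2568888 - \frac{3558}{443} = \frac{1138013826}{443}$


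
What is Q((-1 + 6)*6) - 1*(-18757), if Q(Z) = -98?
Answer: 18659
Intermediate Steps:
Q((-1 + 6)*6) - 1*(-18757) = -98 - 1*(-18757) = -98 + 18757 = 18659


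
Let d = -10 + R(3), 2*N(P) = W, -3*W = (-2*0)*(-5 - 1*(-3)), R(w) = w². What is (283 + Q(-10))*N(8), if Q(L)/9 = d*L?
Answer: 0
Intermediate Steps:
W = 0 (W = -(-2*0)*(-5 - 1*(-3))/3 = -0*(-5 + 3) = -0*(-2) = -⅓*0 = 0)
N(P) = 0 (N(P) = (½)*0 = 0)
d = -1 (d = -10 + 3² = -10 + 9 = -1)
Q(L) = -9*L (Q(L) = 9*(-L) = -9*L)
(283 + Q(-10))*N(8) = (283 - 9*(-10))*0 = (283 + 90)*0 = 373*0 = 0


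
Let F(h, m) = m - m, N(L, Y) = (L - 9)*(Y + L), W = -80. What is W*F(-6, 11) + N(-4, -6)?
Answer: 130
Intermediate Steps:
N(L, Y) = (-9 + L)*(L + Y)
F(h, m) = 0
W*F(-6, 11) + N(-4, -6) = -80*0 + ((-4)² - 9*(-4) - 9*(-6) - 4*(-6)) = 0 + (16 + 36 + 54 + 24) = 0 + 130 = 130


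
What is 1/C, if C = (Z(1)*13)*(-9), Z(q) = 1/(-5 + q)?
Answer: 4/117 ≈ 0.034188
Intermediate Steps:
C = 117/4 (C = (13/(-5 + 1))*(-9) = (13/(-4))*(-9) = -¼*13*(-9) = -13/4*(-9) = 117/4 ≈ 29.250)
1/C = 1/(117/4) = 4/117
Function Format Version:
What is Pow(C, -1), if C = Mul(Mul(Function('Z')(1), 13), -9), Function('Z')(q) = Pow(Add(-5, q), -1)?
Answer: Rational(4, 117) ≈ 0.034188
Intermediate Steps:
C = Rational(117, 4) (C = Mul(Mul(Pow(Add(-5, 1), -1), 13), -9) = Mul(Mul(Pow(-4, -1), 13), -9) = Mul(Mul(Rational(-1, 4), 13), -9) = Mul(Rational(-13, 4), -9) = Rational(117, 4) ≈ 29.250)
Pow(C, -1) = Pow(Rational(117, 4), -1) = Rational(4, 117)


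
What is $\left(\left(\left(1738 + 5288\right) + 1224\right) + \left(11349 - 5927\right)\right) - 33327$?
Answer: $-19655$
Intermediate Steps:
$\left(\left(\left(1738 + 5288\right) + 1224\right) + \left(11349 - 5927\right)\right) - 33327 = \left(\left(7026 + 1224\right) + \left(11349 - 5927\right)\right) - 33327 = \left(8250 + 5422\right) - 33327 = 13672 - 33327 = -19655$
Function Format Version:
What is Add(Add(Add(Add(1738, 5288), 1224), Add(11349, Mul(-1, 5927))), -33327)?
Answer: -19655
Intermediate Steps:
Add(Add(Add(Add(1738, 5288), 1224), Add(11349, Mul(-1, 5927))), -33327) = Add(Add(Add(7026, 1224), Add(11349, -5927)), -33327) = Add(Add(8250, 5422), -33327) = Add(13672, -33327) = -19655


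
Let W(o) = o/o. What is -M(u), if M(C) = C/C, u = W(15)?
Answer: -1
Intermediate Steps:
W(o) = 1
u = 1
M(C) = 1
-M(u) = -1*1 = -1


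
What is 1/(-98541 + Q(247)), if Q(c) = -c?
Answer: -1/98788 ≈ -1.0123e-5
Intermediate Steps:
1/(-98541 + Q(247)) = 1/(-98541 - 1*247) = 1/(-98541 - 247) = 1/(-98788) = -1/98788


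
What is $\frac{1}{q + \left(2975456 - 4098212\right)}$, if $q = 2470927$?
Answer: $\frac{1}{1348171} \approx 7.4175 \cdot 10^{-7}$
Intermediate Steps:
$\frac{1}{q + \left(2975456 - 4098212\right)} = \frac{1}{2470927 + \left(2975456 - 4098212\right)} = \frac{1}{2470927 - 1122756} = \frac{1}{1348171}$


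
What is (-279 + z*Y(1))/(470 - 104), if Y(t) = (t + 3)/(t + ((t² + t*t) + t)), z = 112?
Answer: -167/366 ≈ -0.45628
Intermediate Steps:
Y(t) = (3 + t)/(2*t + 2*t²) (Y(t) = (3 + t)/(t + ((t² + t²) + t)) = (3 + t)/(t + (2*t² + t)) = (3 + t)/(t + (t + 2*t²)) = (3 + t)/(2*t + 2*t²))
(-279 + z*Y(1))/(470 - 104) = (-279 + 112*((½)*(3 + 1)/(1*(1 + 1))))/(470 - 104) = (-279 + 112*((½)*1*4/2))/366 = (-279 + 112*((½)*1*(½)*4))*(1/366) = (-279 + 112*1)*(1/366) = (-279 + 112)*(1/366) = -167*1/366 = -167/366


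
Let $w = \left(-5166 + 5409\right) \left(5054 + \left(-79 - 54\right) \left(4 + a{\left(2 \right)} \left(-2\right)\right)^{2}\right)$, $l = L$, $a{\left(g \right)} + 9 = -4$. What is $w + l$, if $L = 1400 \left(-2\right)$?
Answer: $-27861778$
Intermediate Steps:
$L = -2800$
$a{\left(g \right)} = -13$ ($a{\left(g \right)} = -9 - 4 = -13$)
$l = -2800$
$w = -27858978$ ($w = \left(-5166 + 5409\right) \left(5054 + \left(-79 - 54\right) \left(4 - -26\right)^{2}\right) = 243 \left(5054 - 133 \left(4 + 26\right)^{2}\right) = 243 \left(5054 - 133 \cdot 30^{2}\right) = 243 \left(5054 - 119700\right) = 243 \left(-114646\right) = -27858978$)
$w + l = -27858978 - 2800 = -27861778$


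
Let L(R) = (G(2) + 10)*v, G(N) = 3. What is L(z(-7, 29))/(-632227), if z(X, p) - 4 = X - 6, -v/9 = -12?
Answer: -1404/632227 ≈ -0.0022207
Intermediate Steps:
v = 108 (v = -9*(-12) = 108)
z(X, p) = -2 + X (z(X, p) = 4 + (X - 6) = 4 + (-6 + X) = -2 + X)
L(R) = 1404 (L(R) = (3 + 10)*108 = 13*108 = 1404)
L(z(-7, 29))/(-632227) = 1404/(-632227) = 1404*(-1/632227) = -1404/632227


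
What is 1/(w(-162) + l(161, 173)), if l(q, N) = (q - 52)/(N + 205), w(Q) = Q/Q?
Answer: 378/487 ≈ 0.77618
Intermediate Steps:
w(Q) = 1
l(q, N) = (-52 + q)/(205 + N)
1/(w(-162) + l(161, 173)) = 1/(1 + (-52 + 161)/(205 + 173)) = 1/(1 + 109/378) = 1/(487/378) = 378/487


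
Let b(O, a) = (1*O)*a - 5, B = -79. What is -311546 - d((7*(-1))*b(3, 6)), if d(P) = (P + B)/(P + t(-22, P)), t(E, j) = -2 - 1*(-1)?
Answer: -14331201/46 ≈ -3.1155e+5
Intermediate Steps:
b(O, a) = -5 + O*a (b(O, a) = O*a - 5 = -5 + O*a)
t(E, j) = -1 (t(E, j) = -2 + 1 = -1)
d(P) = (-79 + P)/(-1 + P) (d(P) = (P - 79)/(P - 1) = (-79 + P)/(-1 + P))
-311546 - d((7*(-1))*b(3, 6)) = -311546 - (-79 + (7*(-1))*(-5 + 3*6))/(-1 + (7*(-1))*(-5 + 3*6)) = -311546 - (-79 - 7*(-5 + 18))/(-1 - 7*(-5 + 18)) = -311546 - (-79 - 7*13)/(-1 - 7*13) = -311546 - (-79 - 91)/(-1 - 91) = -311546 - (-170)/(-92) = -311546 - (-1)*(-170)/92 = -311546 - 1*85/46 = -311546 - 85/46 = -14331201/46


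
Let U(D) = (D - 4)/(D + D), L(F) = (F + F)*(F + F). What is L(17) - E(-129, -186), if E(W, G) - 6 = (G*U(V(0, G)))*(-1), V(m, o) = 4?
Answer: 1150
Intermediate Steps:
L(F) = 4*F² (L(F) = (2*F)*(2*F) = 4*F²)
U(D) = (-4 + D)/(2*D) (U(D) = (-4 + D)/((2*D)) = (-4 + D)*(1/(2*D)) = (-4 + D)/(2*D))
E(W, G) = 6 (E(W, G) = 6 + (G*((½)*(-4 + 4)/4))*(-1) = 6 + (G*((½)*(¼)*0))*(-1) = 6 + (G*0)*(-1) = 6 + 0*(-1) = 6 + 0 = 6)
L(17) - E(-129, -186) = 4*17² - 1*6 = 4*289 - 6 = 1156 - 6 = 1150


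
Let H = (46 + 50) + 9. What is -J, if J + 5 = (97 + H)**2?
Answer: -40799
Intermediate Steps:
H = 105 (H = 96 + 9 = 105)
J = 40799 (J = -5 + (97 + 105)**2 = -5 + 202**2 = -5 + 40804 = 40799)
-J = -1*40799 = -40799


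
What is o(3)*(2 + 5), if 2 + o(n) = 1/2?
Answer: -21/2 ≈ -10.500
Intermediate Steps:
o(n) = -3/2 (o(n) = -2 + 1/2 = -2 + 1*(½) = -2 + ½ = -3/2)
o(3)*(2 + 5) = -3*(2 + 5)/2 = -3/2*7 = -21/2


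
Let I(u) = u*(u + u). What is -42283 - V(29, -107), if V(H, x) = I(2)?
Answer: -42291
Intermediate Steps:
I(u) = 2*u² (I(u) = u*(2*u) = 2*u²)
V(H, x) = 8 (V(H, x) = 2*2² = 2*4 = 8)
-42283 - V(29, -107) = -42283 - 1*8 = -42283 - 8 = -42291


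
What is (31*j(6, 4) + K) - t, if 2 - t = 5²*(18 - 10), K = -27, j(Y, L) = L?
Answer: 295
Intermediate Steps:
t = -198 (t = 2 - 5²*(18 - 10) = 2 - 25*8 = 2 - 1*200 = 2 - 200 = -198)
(31*j(6, 4) + K) - t = (31*4 - 27) - 1*(-198) = (124 - 27) + 198 = 97 + 198 = 295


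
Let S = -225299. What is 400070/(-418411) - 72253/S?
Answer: -59903920947/94267579889 ≈ -0.63547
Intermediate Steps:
400070/(-418411) - 72253/S = 400070/(-418411) - 72253/(-225299) = 400070*(-1/418411) - 72253*(-1/225299) = -400070/418411 + 72253/225299 = -59903920947/94267579889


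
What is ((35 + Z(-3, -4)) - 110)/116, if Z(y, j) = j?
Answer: -79/116 ≈ -0.68103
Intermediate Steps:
((35 + Z(-3, -4)) - 110)/116 = ((35 - 4) - 110)/116 = (31 - 110)*(1/116) = -79*1/116 = -79/116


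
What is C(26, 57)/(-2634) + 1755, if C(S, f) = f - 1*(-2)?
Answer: 4622611/2634 ≈ 1755.0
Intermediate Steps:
C(S, f) = 2 + f (C(S, f) = f + 2 = 2 + f)
C(26, 57)/(-2634) + 1755 = (2 + 57)/(-2634) + 1755 = 59*(-1/2634) + 1755 = -59/2634 + 1755 = 4622611/2634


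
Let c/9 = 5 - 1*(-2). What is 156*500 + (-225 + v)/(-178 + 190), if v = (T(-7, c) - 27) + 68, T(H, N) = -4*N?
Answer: 233891/3 ≈ 77964.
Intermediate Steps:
c = 63 (c = 9*(5 - 1*(-2)) = 9*(5 + 2) = 9*7 = 63)
v = -211 (v = (-4*63 - 27) + 68 = (-252 - 27) + 68 = -279 + 68 = -211)
156*500 + (-225 + v)/(-178 + 190) = 156*500 + (-225 - 211)/(-178 + 190) = 78000 - 436/12 = 78000 - 436*1/12 = 78000 - 109/3 = 233891/3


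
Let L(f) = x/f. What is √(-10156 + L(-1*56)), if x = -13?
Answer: I*√7962122/28 ≈ 100.78*I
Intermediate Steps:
L(f) = -13/f
√(-10156 + L(-1*56)) = √(-10156 - 13/((-1*56))) = √(-10156 - 13/(-56)) = √(-10156 - 13*(-1/56)) = √(-10156 + 13/56) = √(-568723/56) = I*√7962122/28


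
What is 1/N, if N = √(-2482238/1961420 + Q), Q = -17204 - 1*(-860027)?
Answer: √810619289376059810/826563703211 ≈ 0.0010893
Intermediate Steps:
Q = 842823 (Q = -17204 + 860027 = 842823)
N = √810619289376059810/980710 (N = √(-2482238/1961420 + 842823) = √(-2482238*1/1961420 + 842823) = √(-1241119/980710 + 842823) = √(826563703211/980710) = √810619289376059810/980710 ≈ 918.05)
1/N = 1/(√810619289376059810/980710) = √810619289376059810/826563703211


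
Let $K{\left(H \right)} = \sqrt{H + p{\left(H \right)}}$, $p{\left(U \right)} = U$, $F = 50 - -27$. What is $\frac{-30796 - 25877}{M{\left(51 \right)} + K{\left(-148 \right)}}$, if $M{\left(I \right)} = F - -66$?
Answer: $- \frac{900471}{2305} + \frac{12594 i \sqrt{74}}{2305} \approx -390.66 + 47.001 i$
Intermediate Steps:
$F = 77$ ($F = 50 + 27 = 77$)
$K{\left(H \right)} = \sqrt{2} \sqrt{H}$ ($K{\left(H \right)} = \sqrt{H + H} = \sqrt{2 H} = \sqrt{2} \sqrt{H}$)
$M{\left(I \right)} = 143$ ($M{\left(I \right)} = 77 - -66 = 77 + 66 = 143$)
$\frac{-30796 - 25877}{M{\left(51 \right)} + K{\left(-148 \right)}} = \frac{-30796 - 25877}{143 + \sqrt{2} \sqrt{-148}} = - \frac{56673}{143 + \sqrt{2} \cdot 2 i \sqrt{37}} = - \frac{56673}{143 + 2 i \sqrt{74}}$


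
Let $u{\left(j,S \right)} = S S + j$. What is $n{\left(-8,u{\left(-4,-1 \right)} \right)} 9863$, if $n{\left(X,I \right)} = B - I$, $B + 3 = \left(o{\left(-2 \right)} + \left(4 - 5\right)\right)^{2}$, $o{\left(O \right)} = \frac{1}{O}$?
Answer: $\frac{88767}{4} \approx 22192.0$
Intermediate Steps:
$u{\left(j,S \right)} = j + S^{2}$ ($u{\left(j,S \right)} = S^{2} + j = j + S^{2}$)
$B = - \frac{3}{4}$ ($B = -3 + \left(\frac{1}{-2} + \left(4 - 5\right)\right)^{2} = -3 + \left(- \frac{1}{2} - 1\right)^{2} = -3 + \left(- \frac{3}{2}\right)^{2} = -3 + \frac{9}{4} = - \frac{3}{4} \approx -0.75$)
$n{\left(X,I \right)} = - \frac{3}{4} - I$
$n{\left(-8,u{\left(-4,-1 \right)} \right)} 9863 = \left(- \frac{3}{4} - \left(-4 + \left(-1\right)^{2}\right)\right) 9863 = \left(- \frac{3}{4} - \left(-4 + 1\right)\right) 9863 = \left(- \frac{3}{4} - -3\right) 9863 = \left(- \frac{3}{4} + 3\right) 9863 = \frac{9}{4} \cdot 9863 = \frac{88767}{4}$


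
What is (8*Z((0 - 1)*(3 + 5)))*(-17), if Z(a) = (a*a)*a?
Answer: 69632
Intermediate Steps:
Z(a) = a³ (Z(a) = a²*a = a³)
(8*Z((0 - 1)*(3 + 5)))*(-17) = (8*((0 - 1)*(3 + 5))³)*(-17) = (8*(-1*8)³)*(-17) = (8*(-8)³)*(-17) = (8*(-512))*(-17) = -4096*(-17) = 69632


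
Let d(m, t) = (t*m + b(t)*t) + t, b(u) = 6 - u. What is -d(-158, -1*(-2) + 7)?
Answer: 1440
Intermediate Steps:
d(m, t) = t + m*t + t*(6 - t) (d(m, t) = (t*m + (6 - t)*t) + t = (m*t + t*(6 - t)) + t = t + m*t + t*(6 - t))
-d(-158, -1*(-2) + 7) = -(-1*(-2) + 7)*(7 - 158 - (-1*(-2) + 7)) = -(2 + 7)*(7 - 158 - (2 + 7)) = -9*(7 - 158 - 1*9) = -9*(7 - 158 - 9) = -9*(-160) = -1*(-1440) = 1440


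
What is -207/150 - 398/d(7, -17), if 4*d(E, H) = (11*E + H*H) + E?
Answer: -105337/18650 ≈ -5.6481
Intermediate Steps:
d(E, H) = 3*E + H²/4 (d(E, H) = ((11*E + H*H) + E)/4 = ((11*E + H²) + E)/4 = ((H² + 11*E) + E)/4 = (H² + 12*E)/4 = 3*E + H²/4)
-207/150 - 398/d(7, -17) = -207/150 - 398/(3*7 + (¼)*(-17)²) = -207*1/150 - 398/(21 + (¼)*289) = -69/50 - 398/(21 + 289/4) = -69/50 - 398/373/4 = -69/50 - 398*4/373 = -69/50 - 1592/373 = -105337/18650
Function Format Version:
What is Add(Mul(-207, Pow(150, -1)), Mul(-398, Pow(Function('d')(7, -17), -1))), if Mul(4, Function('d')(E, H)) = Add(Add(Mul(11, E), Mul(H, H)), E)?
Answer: Rational(-105337, 18650) ≈ -5.6481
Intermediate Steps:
Function('d')(E, H) = Add(Mul(3, E), Mul(Rational(1, 4), Pow(H, 2))) (Function('d')(E, H) = Mul(Rational(1, 4), Add(Add(Mul(11, E), Mul(H, H)), E)) = Mul(Rational(1, 4), Add(Add(Mul(11, E), Pow(H, 2)), E)) = Mul(Rational(1, 4), Add(Add(Pow(H, 2), Mul(11, E)), E)) = Mul(Rational(1, 4), Add(Pow(H, 2), Mul(12, E))) = Add(Mul(3, E), Mul(Rational(1, 4), Pow(H, 2))))
Add(Mul(-207, Pow(150, -1)), Mul(-398, Pow(Function('d')(7, -17), -1))) = Add(Mul(-207, Pow(150, -1)), Mul(-398, Pow(Add(Mul(3, 7), Mul(Rational(1, 4), Pow(-17, 2))), -1))) = Add(Mul(-207, Rational(1, 150)), Mul(-398, Pow(Add(21, Mul(Rational(1, 4), 289)), -1))) = Add(Rational(-69, 50), Mul(-398, Pow(Add(21, Rational(289, 4)), -1))) = Add(Rational(-69, 50), Mul(-398, Pow(Rational(373, 4), -1))) = Add(Rational(-69, 50), Mul(-398, Rational(4, 373))) = Add(Rational(-69, 50), Rational(-1592, 373)) = Rational(-105337, 18650)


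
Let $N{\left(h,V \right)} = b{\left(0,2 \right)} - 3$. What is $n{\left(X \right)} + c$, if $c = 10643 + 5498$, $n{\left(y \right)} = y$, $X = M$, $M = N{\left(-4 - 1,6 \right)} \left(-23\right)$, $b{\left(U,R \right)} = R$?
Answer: $16164$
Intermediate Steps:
$N{\left(h,V \right)} = -1$ ($N{\left(h,V \right)} = 2 - 3 = -1$)
$M = 23$ ($M = \left(-1\right) \left(-23\right) = 23$)
$X = 23$
$c = 16141$
$n{\left(X \right)} + c = 23 + 16141 = 16164$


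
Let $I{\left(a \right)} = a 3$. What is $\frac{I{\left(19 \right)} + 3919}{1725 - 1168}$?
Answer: $\frac{3976}{557} \approx 7.1382$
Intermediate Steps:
$I{\left(a \right)} = 3 a$
$\frac{I{\left(19 \right)} + 3919}{1725 - 1168} = \frac{3 \cdot 19 + 3919}{1725 - 1168} = \frac{57 + 3919}{557} = 3976 \cdot \frac{1}{557} = \frac{3976}{557}$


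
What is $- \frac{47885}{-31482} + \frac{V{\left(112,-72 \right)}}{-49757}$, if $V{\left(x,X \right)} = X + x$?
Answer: $\frac{2381354665}{1566449874} \approx 1.5202$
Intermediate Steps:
$- \frac{47885}{-31482} + \frac{V{\left(112,-72 \right)}}{-49757} = - \frac{47885}{-31482} + \frac{-72 + 112}{-49757} = \left(-47885\right) \left(- \frac{1}{31482}\right) + 40 \left(- \frac{1}{49757}\right) = \frac{47885}{31482} - \frac{40}{49757} = \frac{2381354665}{1566449874}$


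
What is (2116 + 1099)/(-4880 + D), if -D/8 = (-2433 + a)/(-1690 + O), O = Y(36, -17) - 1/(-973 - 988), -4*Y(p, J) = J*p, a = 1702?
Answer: -1211273755/1840007651 ≈ -0.65830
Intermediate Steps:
Y(p, J) = -J*p/4
O = 300034/1961 (O = -1/4*(-17)*36 - 1/(-973 - 988) = 153 - 1/(-1961) = 153 - 1*(-1/1961) = 153 + 1/1961 = 300034/1961 ≈ 153.00)
D = -1433491/376757 (D = -8*(-2433 + 1702)/(-1690 + 300034/1961) = -(-5848)/(-3014056/1961) = -(-5848)*(-1961)/3014056 = -8*1433491/3014056 = -1433491/376757 ≈ -3.8048)
(2116 + 1099)/(-4880 + D) = (2116 + 1099)/(-4880 - 1433491/376757) = 3215/(-1840007651/376757) = 3215*(-376757/1840007651) = -1211273755/1840007651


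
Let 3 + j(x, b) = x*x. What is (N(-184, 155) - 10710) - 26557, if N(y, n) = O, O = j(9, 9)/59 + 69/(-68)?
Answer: -149513971/4012 ≈ -37267.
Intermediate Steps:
j(x, b) = -3 + x² (j(x, b) = -3 + x*x = -3 + x²)
O = 1233/4012 (O = (-3 + 9²)/59 + 69/(-68) = (-3 + 81)*(1/59) + 69*(-1/68) = 78*(1/59) - 69/68 = 78/59 - 69/68 = 1233/4012 ≈ 0.30733)
N(y, n) = 1233/4012
(N(-184, 155) - 10710) - 26557 = (1233/4012 - 10710) - 26557 = -42967287/4012 - 26557 = -149513971/4012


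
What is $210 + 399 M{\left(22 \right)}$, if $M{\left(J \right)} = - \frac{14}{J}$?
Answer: $- \frac{483}{11} \approx -43.909$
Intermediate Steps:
$210 + 399 M{\left(22 \right)} = 210 + 399 \left(- \frac{14}{22}\right) = 210 + 399 \left(\left(-14\right) \frac{1}{22}\right) = 210 + 399 \left(- \frac{7}{11}\right) = 210 - \frac{2793}{11} = - \frac{483}{11}$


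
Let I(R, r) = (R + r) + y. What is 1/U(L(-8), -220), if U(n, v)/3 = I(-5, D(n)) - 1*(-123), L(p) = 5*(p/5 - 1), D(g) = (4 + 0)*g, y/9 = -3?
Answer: 1/117 ≈ 0.0085470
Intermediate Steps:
y = -27 (y = 9*(-3) = -27)
D(g) = 4*g
L(p) = -5 + p (L(p) = 5*(p*(⅕) - 1) = 5*(p/5 - 1) = 5*(-1 + p/5) = -5 + p)
I(R, r) = -27 + R + r (I(R, r) = (R + r) - 27 = -27 + R + r)
U(n, v) = 273 + 12*n (U(n, v) = 3*((-27 - 5 + 4*n) - 1*(-123)) = 3*((-32 + 4*n) + 123) = 3*(91 + 4*n) = 273 + 12*n)
1/U(L(-8), -220) = 1/(273 + 12*(-5 - 8)) = 1/(273 + 12*(-13)) = 1/(273 - 156) = 1/117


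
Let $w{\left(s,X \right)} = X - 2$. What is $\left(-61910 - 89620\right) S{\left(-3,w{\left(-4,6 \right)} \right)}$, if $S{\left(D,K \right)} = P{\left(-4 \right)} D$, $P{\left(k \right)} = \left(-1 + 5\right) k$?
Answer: $-7273440$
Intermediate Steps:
$w{\left(s,X \right)} = -2 + X$ ($w{\left(s,X \right)} = X - 2 = -2 + X$)
$P{\left(k \right)} = 4 k$
$S{\left(D,K \right)} = - 16 D$ ($S{\left(D,K \right)} = 4 \left(-4\right) D = - 16 D$)
$\left(-61910 - 89620\right) S{\left(-3,w{\left(-4,6 \right)} \right)} = \left(-61910 - 89620\right) \left(\left(-16\right) \left(-3\right)\right) = \left(-61910 - 89620\right) 48 = \left(-151530\right) 48 = -7273440$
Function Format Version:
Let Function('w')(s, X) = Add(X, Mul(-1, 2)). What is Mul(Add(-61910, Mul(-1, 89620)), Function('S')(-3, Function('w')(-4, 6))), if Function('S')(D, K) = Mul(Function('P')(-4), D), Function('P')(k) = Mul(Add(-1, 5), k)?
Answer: -7273440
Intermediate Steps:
Function('w')(s, X) = Add(-2, X) (Function('w')(s, X) = Add(X, -2) = Add(-2, X))
Function('P')(k) = Mul(4, k)
Function('S')(D, K) = Mul(-16, D) (Function('S')(D, K) = Mul(Mul(4, -4), D) = Mul(-16, D))
Mul(Add(-61910, Mul(-1, 89620)), Function('S')(-3, Function('w')(-4, 6))) = Mul(Add(-61910, Mul(-1, 89620)), Mul(-16, -3)) = Mul(Add(-61910, -89620), 48) = Mul(-151530, 48) = -7273440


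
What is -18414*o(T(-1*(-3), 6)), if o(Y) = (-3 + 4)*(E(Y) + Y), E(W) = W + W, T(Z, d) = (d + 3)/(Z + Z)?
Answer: -82863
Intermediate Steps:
T(Z, d) = (3 + d)/(2*Z) (T(Z, d) = (3 + d)/((2*Z)) = (3 + d)*(1/(2*Z)) = (3 + d)/(2*Z))
E(W) = 2*W
o(Y) = 3*Y (o(Y) = (-3 + 4)*(2*Y + Y) = 1*(3*Y) = 3*Y)
-18414*o(T(-1*(-3), 6)) = -55242*(3 + 6)/(2*((-1*(-3)))) = -55242*(½)*9/3 = -55242*(½)*(⅓)*9 = -55242*3/2 = -18414*9/2 = -82863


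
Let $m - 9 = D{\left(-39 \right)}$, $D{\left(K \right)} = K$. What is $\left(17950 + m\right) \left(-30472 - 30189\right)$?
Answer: $-1087045120$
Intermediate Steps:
$m = -30$ ($m = 9 - 39 = -30$)
$\left(17950 + m\right) \left(-30472 - 30189\right) = \left(17950 - 30\right) \left(-30472 - 30189\right) = 17920 \left(-60661\right) = -1087045120$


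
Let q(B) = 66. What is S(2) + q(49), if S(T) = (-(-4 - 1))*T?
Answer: 76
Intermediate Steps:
S(T) = 5*T (S(T) = (-1*(-5))*T = 5*T)
S(2) + q(49) = 5*2 + 66 = 10 + 66 = 76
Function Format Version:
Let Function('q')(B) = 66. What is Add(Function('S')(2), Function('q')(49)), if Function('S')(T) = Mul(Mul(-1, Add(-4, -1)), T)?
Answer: 76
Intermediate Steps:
Function('S')(T) = Mul(5, T) (Function('S')(T) = Mul(Mul(-1, -5), T) = Mul(5, T))
Add(Function('S')(2), Function('q')(49)) = Add(Mul(5, 2), 66) = Add(10, 66) = 76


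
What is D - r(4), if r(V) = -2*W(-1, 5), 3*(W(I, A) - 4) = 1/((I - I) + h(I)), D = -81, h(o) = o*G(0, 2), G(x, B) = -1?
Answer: -217/3 ≈ -72.333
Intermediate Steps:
h(o) = -o (h(o) = o*(-1) = -o)
W(I, A) = 4 - 1/(3*I) (W(I, A) = 4 + 1/(3*((I - I) - I)) = 4 + 1/(3*(0 - I)) = 4 + 1/(3*((-I))) = 4 + (-1/I)/3 = 4 - 1/(3*I))
r(V) = -26/3 (r(V) = -2*(4 - ⅓/(-1)) = -2*(4 - ⅓*(-1)) = -2*(4 + ⅓) = -2*13/3 = -26/3)
D - r(4) = -81 - 1*(-26/3) = -81 + 26/3 = -217/3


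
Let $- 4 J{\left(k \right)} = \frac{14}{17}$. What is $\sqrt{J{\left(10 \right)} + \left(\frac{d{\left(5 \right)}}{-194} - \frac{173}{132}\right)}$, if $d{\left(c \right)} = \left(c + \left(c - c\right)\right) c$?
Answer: $\frac{7 i \sqrt{397733853}}{108834} \approx 1.2827 i$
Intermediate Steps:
$J{\left(k \right)} = - \frac{7}{34}$ ($J{\left(k \right)} = - \frac{14 \cdot \frac{1}{17}}{4} = \left(- \frac{1}{4}\right) \frac{14}{17} = - \frac{7}{34}$)
$d{\left(c \right)} = c^{2}$ ($d{\left(c \right)} = \left(c + 0\right) c = c c = c^{2}$)
$\sqrt{J{\left(10 \right)} + \left(\frac{d{\left(5 \right)}}{-194} - \frac{173}{132}\right)} = \sqrt{- \frac{7}{34} - \left(\frac{173}{132} - \frac{5^{2}}{-194}\right)} = \sqrt{- \frac{7}{34} + \left(25 \left(- \frac{1}{194}\right) - \frac{173}{132}\right)} = \sqrt{- \frac{7}{34} - \frac{18431}{12804}} = \sqrt{- \frac{358141}{217668}} = \frac{7 i \sqrt{397733853}}{108834}$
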